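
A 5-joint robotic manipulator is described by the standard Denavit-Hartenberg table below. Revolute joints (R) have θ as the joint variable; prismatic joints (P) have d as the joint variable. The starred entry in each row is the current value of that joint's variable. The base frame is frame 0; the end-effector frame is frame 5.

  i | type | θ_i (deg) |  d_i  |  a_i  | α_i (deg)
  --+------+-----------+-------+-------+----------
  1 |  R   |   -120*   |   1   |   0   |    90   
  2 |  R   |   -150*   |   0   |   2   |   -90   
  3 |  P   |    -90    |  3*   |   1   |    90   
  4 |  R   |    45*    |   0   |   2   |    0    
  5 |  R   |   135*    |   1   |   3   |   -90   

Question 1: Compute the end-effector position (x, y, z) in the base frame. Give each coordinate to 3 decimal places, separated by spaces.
after link 1: o_1 = (0.0000, 0.0000, 1.0000)
after link 2: o_2 = (0.8660, 1.5000, 0.0000)
after link 3: o_3 = (-0.7500, 0.7010, -2.5981)
after link 4: o_4 = (-2.3283, 0.7957, -3.8228)
after link 5: o_5 = (-0.1632, -1.4543, -3.3228)

-0.163 -1.454 -3.323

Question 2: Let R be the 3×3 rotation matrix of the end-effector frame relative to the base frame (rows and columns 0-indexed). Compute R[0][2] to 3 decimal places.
End-effector z-axis (col 2 of R) = (0.2500,0.4330,0.8660)
R[0][2] = 0.2500

0.250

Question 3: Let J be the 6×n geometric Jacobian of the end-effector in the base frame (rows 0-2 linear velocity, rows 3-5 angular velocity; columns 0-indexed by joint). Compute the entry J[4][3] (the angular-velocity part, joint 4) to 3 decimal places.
axis z_3 = (-0.4330,-0.7500,0.5000); lever o_n−o_3 = (0.5868,-2.1553,-0.7247)
cross product → J_v[:, 3] = (1.6212,-0.0204,1.3733)
J_ω[:, 3] = z_3
entry J[4][3] = -0.7500

-0.750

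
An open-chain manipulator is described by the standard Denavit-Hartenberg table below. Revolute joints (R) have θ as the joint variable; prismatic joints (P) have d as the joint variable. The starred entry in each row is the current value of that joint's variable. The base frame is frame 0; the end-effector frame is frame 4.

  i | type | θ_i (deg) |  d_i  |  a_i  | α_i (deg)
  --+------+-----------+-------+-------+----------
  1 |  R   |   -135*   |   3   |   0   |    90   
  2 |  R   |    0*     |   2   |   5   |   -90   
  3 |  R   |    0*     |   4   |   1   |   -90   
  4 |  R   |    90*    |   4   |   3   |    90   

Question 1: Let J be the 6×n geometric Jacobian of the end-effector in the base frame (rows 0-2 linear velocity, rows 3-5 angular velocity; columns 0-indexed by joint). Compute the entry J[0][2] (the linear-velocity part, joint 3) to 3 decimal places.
axis z_2 = (0.0000,0.0000,1.0000); lever o_n−o_2 = (2.1213,-3.5355,1.0000)
cross product → J_v[:, 2] = (3.5355,2.1213,-0.0000)
J_ω[:, 2] = z_2
entry J[0][2] = 3.5355

3.536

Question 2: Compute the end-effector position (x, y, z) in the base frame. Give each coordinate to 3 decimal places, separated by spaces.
-2.828 -5.657 4.000

after link 1: o_1 = (0.0000, 0.0000, 3.0000)
after link 2: o_2 = (-4.9497, -2.1213, 3.0000)
after link 3: o_3 = (-5.6569, -2.8284, 7.0000)
after link 4: o_4 = (-2.8284, -5.6569, 4.0000)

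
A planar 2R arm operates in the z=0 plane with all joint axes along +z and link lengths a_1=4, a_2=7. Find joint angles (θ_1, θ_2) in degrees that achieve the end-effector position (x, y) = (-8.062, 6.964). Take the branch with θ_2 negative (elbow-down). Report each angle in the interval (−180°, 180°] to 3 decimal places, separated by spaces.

cos θ_2 = (113.4931−4²−7²)/(2·4·7) = 0.8659; θ_2 = -30.0088° (elbow-down)
β = atan2(6.9640,-8.0620) = 139.1794°; ψ = atan2(-3.5009,10.0616) = -19.1852°
θ_1 = β − ψ = 158.3646°

158.365 -30.009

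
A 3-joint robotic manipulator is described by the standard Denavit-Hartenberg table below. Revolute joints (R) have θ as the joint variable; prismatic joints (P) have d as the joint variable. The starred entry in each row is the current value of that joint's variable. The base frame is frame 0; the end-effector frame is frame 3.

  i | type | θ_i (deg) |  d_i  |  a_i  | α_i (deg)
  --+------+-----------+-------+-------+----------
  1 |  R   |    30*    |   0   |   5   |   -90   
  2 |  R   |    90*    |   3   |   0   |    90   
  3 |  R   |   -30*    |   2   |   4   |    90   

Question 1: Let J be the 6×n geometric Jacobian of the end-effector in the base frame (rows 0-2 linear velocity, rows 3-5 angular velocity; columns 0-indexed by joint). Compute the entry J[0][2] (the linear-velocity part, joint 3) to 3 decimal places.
-1.732

axis z_2 = (0.8660,0.5000,0.0000); lever o_n−o_2 = (2.7321,-0.7321,-3.4641)
cross product → J_v[:, 2] = (-1.7321,3.0000,-2.0000)
J_ω[:, 2] = z_2
entry J[0][2] = -1.7321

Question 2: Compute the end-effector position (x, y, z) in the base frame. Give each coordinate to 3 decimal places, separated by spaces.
5.562 4.366 -3.464

after link 1: o_1 = (4.3301, 2.5000, 0.0000)
after link 2: o_2 = (2.8301, 5.0981, 0.0000)
after link 3: o_3 = (5.5622, 4.3660, -3.4641)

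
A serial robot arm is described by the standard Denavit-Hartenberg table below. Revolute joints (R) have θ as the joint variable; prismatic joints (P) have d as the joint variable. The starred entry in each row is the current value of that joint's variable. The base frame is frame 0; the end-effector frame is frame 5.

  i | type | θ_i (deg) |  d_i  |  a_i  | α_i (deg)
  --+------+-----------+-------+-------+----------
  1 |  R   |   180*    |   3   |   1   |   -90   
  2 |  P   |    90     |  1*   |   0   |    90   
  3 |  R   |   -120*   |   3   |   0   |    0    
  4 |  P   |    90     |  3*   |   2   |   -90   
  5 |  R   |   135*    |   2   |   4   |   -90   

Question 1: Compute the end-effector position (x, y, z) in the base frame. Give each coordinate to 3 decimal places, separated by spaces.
-4.172 -3.146 2.717

after link 1: o_1 = (-1.0000, 0.0000, 3.0000)
after link 2: o_2 = (-1.0000, -1.0000, 3.0000)
after link 3: o_3 = (-4.0000, -1.0000, 3.0000)
after link 4: o_4 = (-7.0000, 0.0000, 1.2679)
after link 5: o_5 = (-4.1716, -3.1463, 2.7174)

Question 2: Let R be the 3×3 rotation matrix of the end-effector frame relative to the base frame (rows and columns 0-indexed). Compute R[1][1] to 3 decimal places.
End-effector y-axis (col 1 of R) = (0.0000,0.8660,0.5000)
R[1][1] = 0.8660

0.866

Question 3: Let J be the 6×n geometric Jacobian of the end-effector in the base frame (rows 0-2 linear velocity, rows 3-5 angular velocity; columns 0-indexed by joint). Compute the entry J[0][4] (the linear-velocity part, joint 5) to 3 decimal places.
axis z_4 = (-0.0000,-0.8660,-0.5000); lever o_n−o_4 = (2.8284,-3.1463,1.4495)
cross product → J_v[:, 4] = (-2.8284,-1.4142,2.4495)
J_ω[:, 4] = z_4
entry J[0][4] = -2.8284

-2.828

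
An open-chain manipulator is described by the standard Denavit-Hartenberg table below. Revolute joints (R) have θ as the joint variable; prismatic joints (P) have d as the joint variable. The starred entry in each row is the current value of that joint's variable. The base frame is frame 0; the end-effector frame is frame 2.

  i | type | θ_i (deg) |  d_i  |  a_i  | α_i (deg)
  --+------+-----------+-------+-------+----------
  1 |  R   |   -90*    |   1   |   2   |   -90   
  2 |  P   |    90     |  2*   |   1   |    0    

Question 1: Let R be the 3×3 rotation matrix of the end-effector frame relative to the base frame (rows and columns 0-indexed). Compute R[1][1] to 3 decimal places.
1.000

End-effector y-axis (col 1 of R) = (-0.0000,1.0000,-0.0000)
R[1][1] = 1.0000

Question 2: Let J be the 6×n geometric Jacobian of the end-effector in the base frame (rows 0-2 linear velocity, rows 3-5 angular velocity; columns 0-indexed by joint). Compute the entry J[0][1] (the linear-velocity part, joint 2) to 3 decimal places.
1.000

prismatic axis z_1 = (1.0000,0.0000,0.0000)
J_v[:, 1] = z_1; J_ω[:, 1] = (0,0,0)
entry J[0][1] = 1.0000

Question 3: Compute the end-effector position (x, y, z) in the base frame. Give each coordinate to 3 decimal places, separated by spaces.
2.000 -2.000 0.000

after link 1: o_1 = (0.0000, -2.0000, 1.0000)
after link 2: o_2 = (2.0000, -2.0000, 0.0000)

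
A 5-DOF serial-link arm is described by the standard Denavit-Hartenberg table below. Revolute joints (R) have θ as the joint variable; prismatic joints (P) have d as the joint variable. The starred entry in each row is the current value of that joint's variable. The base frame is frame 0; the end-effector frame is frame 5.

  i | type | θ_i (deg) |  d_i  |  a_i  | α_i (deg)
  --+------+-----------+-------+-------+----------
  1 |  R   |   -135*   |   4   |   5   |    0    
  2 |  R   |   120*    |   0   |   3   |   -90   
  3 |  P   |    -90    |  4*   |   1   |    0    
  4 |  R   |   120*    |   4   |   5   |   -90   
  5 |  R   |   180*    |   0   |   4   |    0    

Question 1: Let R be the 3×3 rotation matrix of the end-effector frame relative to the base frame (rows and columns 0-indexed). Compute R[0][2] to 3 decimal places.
-0.483

End-effector z-axis (col 2 of R) = (-0.4830,0.1294,-0.8660)
R[0][2] = -0.4830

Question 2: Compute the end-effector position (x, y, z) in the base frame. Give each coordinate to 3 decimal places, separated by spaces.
after link 1: o_1 = (-3.5355, -3.5355, 4.0000)
after link 2: o_2 = (-0.6378, -4.3120, 4.0000)
after link 3: o_3 = (0.3975, -0.4483, 5.0000)
after link 4: o_4 = (5.6154, 2.2947, 2.5000)
after link 5: o_5 = (2.2693, 3.1913, 4.5000)

2.269 3.191 4.500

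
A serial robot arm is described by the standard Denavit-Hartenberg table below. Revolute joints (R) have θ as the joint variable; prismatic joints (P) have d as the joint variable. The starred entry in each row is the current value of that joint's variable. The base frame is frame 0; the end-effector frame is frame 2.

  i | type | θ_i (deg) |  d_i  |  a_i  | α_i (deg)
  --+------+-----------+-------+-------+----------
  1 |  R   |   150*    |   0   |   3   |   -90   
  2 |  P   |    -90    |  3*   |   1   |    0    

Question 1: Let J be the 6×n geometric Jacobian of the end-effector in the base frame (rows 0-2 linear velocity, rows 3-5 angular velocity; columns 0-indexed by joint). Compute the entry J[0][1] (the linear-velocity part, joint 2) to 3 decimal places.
prismatic axis z_1 = (-0.5000,-0.8660,0.0000)
J_v[:, 1] = z_1; J_ω[:, 1] = (0,0,0)
entry J[0][1] = -0.5000

-0.500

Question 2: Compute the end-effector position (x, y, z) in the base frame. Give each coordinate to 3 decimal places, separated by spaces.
after link 1: o_1 = (-2.5981, 1.5000, 0.0000)
after link 2: o_2 = (-4.0981, -1.0981, 1.0000)

-4.098 -1.098 1.000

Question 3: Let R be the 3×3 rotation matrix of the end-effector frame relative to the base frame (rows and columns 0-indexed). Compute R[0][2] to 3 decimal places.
End-effector z-axis (col 2 of R) = (-0.5000,-0.8660,0.0000)
R[0][2] = -0.5000

-0.500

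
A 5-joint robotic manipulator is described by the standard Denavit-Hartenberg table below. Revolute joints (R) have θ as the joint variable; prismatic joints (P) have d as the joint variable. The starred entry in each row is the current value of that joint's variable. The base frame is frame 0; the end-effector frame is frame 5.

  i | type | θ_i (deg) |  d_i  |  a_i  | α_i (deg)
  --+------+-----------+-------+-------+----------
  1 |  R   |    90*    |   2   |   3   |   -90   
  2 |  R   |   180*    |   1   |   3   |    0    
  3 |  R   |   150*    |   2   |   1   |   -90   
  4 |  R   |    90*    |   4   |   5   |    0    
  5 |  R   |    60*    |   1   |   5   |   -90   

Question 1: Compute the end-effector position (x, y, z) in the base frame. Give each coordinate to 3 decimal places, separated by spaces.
4.500 -0.384 -3.995

after link 1: o_1 = (0.0000, 3.0000, 2.0000)
after link 2: o_2 = (-1.0000, 0.0000, 2.0000)
after link 3: o_3 = (-3.0000, 0.8660, 2.5000)
after link 4: o_4 = (2.0000, 2.8660, -0.9641)
after link 5: o_5 = (4.5000, -0.3840, -3.9952)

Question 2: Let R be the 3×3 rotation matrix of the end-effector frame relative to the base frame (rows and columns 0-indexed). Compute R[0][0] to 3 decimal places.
0.500

End-effector x-axis (col 0 of R) = (0.5000,-0.7500,-0.4330)
R[0][0] = 0.5000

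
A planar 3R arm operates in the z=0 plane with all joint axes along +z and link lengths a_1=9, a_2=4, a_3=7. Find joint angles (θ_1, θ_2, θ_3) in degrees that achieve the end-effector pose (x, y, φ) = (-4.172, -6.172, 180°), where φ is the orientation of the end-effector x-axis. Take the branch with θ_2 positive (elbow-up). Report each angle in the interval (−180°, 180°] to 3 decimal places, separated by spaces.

-90.005 134.997 135.009

wrist centre = target − a_3·(cos φ, sin φ) = (2.8280, -6.1720)
cos θ_2 = (46.0912−9²−4²)/(2·9·4) = -0.7071; θ_2 = 134.9968° (elbow-up)
β = atan2(-6.1720,2.8280) = -65.3828°; ψ = atan2(2.8286,6.1717) = 24.6226°
θ_1 = β − ψ = -90.0054°
θ_3 = φ − θ_1 − θ_2 = 135.0087° (wrapped to (-180°,180°])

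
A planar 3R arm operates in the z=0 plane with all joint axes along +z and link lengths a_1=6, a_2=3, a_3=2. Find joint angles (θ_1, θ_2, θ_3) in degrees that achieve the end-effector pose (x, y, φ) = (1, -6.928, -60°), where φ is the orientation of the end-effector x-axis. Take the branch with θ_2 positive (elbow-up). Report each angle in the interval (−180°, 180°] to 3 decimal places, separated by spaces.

wrist centre = target − a_3·(cos φ, sin φ) = (-0.0000, -5.1959)
cos θ_2 = (26.9979−6²−3²)/(2·6·3) = -0.5001; θ_2 = 120.0039° (elbow-up)
β = atan2(-5.1959,-0.0000) = -90.0000°; ψ = atan2(2.5980,4.4998) = 30.0000°
θ_1 = β − ψ = -120.0000°
θ_3 = φ − θ_1 − θ_2 = -60.0039° (wrapped to (-180°,180°])

-120.000 120.004 -60.004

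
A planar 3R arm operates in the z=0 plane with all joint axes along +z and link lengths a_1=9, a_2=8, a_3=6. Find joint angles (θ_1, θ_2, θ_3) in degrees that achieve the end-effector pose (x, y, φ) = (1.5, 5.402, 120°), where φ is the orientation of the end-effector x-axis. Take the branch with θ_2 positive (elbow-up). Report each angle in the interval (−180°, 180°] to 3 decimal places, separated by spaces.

wrist centre = target − a_3·(cos φ, sin φ) = (4.5000, 0.2058)
cos θ_2 = (20.2924−9²−8²)/(2·9·8) = -0.8660; θ_2 = 150.0000° (elbow-up)
β = atan2(0.2058,4.5000) = 2.6191°; ψ = atan2(4.0000,2.0718) = 62.6181°
θ_1 = β − ψ = -59.9990°
θ_3 = φ − θ_1 − θ_2 = 29.9991° (wrapped to (-180°,180°])

-59.999 150.000 29.999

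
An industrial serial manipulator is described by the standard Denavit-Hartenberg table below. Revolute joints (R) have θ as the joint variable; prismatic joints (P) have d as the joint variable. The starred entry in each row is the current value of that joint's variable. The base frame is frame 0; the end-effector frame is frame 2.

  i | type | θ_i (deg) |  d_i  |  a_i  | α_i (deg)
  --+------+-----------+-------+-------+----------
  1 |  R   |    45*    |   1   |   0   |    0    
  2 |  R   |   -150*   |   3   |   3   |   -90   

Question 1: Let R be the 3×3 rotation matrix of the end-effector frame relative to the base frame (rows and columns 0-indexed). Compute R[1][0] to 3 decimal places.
End-effector x-axis (col 0 of R) = (-0.2588,-0.9659,0.0000)
R[1][0] = -0.9659

-0.966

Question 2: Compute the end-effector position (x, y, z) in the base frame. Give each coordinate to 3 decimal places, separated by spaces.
-0.776 -2.898 4.000

after link 1: o_1 = (0.0000, 0.0000, 1.0000)
after link 2: o_2 = (-0.7765, -2.8978, 4.0000)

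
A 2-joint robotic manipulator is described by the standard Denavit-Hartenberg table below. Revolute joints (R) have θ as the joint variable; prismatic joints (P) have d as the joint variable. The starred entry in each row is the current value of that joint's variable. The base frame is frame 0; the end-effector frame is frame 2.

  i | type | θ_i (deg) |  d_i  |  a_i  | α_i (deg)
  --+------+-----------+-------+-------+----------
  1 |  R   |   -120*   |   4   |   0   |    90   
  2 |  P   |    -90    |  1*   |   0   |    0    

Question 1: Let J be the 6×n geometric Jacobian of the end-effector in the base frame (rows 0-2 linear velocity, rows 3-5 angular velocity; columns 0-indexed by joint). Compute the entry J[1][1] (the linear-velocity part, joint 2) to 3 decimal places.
0.500

prismatic axis z_1 = (-0.8660,0.5000,0.0000)
J_v[:, 1] = z_1; J_ω[:, 1] = (0,0,0)
entry J[1][1] = 0.5000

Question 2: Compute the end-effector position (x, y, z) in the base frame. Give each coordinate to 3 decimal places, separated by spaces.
-0.866 0.500 4.000

after link 1: o_1 = (0.0000, 0.0000, 4.0000)
after link 2: o_2 = (-0.8660, 0.5000, 4.0000)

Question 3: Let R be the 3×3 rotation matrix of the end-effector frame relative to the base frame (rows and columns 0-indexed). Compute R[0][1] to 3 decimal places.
End-effector y-axis (col 1 of R) = (-0.5000,-0.8660,0.0000)
R[0][1] = -0.5000

-0.500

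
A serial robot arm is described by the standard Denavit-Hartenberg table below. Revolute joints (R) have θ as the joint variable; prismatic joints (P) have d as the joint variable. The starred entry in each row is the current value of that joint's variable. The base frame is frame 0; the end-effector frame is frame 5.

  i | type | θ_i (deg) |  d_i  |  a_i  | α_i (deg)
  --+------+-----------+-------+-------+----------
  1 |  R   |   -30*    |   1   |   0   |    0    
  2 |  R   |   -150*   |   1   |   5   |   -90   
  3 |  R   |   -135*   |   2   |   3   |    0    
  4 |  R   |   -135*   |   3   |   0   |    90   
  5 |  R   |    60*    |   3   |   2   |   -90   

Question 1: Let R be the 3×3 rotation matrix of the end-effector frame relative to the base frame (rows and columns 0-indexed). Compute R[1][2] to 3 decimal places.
-0.500

End-effector z-axis (col 2 of R) = (-0.0000,-0.5000,0.8660)
R[1][2] = -0.5000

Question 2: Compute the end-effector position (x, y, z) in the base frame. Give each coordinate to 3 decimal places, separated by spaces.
after link 1: o_1 = (0.0000, 0.0000, 1.0000)
after link 2: o_2 = (-5.0000, 0.0000, 2.0000)
after link 3: o_3 = (-2.8787, -2.0000, 4.1213)
after link 4: o_4 = (-2.8787, -5.0000, 4.1213)
after link 5: o_5 = (-5.8787, -6.7321, 3.1213)

-5.879 -6.732 3.121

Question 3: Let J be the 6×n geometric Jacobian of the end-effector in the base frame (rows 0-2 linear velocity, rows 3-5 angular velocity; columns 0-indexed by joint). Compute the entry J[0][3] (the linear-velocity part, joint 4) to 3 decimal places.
axis z_3 = (0.0000,-1.0000,0.0000); lever o_n−o_3 = (-3.0000,-4.7321,-1.0000)
cross product → J_v[:, 3] = (1.0000,-0.0000,-3.0000)
J_ω[:, 3] = z_3
entry J[0][3] = 1.0000

1.000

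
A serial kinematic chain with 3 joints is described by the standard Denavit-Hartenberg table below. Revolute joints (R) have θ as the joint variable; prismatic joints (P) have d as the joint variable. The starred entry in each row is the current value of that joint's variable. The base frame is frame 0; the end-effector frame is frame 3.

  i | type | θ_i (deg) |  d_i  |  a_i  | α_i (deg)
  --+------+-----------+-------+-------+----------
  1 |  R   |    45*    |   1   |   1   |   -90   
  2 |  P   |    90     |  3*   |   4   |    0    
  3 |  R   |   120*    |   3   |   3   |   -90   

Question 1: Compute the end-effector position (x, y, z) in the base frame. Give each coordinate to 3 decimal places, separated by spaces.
after link 1: o_1 = (0.7071, 0.7071, 1.0000)
after link 2: o_2 = (-1.4142, 2.8284, -3.0000)
after link 3: o_3 = (-5.3727, 3.1126, -1.5000)

-5.373 3.113 -1.500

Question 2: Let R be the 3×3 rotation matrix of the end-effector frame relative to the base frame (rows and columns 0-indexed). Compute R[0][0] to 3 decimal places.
End-effector x-axis (col 0 of R) = (-0.6124,-0.6124,0.5000)
R[0][0] = -0.6124

-0.612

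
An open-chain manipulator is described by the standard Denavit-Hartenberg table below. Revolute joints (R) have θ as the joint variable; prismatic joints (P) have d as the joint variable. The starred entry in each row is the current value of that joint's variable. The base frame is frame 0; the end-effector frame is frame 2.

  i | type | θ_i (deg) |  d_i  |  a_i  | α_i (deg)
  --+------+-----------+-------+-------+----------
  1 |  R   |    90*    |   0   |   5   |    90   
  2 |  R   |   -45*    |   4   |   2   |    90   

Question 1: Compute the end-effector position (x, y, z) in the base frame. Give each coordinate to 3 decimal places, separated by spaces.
4.000 6.414 -1.414

after link 1: o_1 = (0.0000, 5.0000, 0.0000)
after link 2: o_2 = (4.0000, 6.4142, -1.4142)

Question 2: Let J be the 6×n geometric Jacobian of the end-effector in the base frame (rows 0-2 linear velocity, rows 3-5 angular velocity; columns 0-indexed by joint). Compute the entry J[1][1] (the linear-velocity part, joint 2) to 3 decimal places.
axis z_1 = (1.0000,-0.0000,0.0000); lever o_n−o_1 = (4.0000,1.4142,-1.4142)
cross product → J_v[:, 1] = (-0.0000,1.4142,1.4142)
J_ω[:, 1] = z_1
entry J[1][1] = 1.4142

1.414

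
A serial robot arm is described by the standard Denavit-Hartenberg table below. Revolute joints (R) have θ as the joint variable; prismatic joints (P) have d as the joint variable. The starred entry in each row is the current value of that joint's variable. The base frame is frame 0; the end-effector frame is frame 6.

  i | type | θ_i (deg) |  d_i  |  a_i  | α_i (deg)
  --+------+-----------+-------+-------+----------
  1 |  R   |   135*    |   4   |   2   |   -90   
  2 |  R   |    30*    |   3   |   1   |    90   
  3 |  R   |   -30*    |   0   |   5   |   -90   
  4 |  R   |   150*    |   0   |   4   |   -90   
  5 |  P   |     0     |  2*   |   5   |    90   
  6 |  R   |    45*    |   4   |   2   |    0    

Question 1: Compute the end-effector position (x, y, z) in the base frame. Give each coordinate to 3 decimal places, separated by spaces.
-6.014 -7.176 3.031

after link 1: o_1 = (-1.4142, 1.4142, 4.0000)
after link 2: o_2 = (-4.1479, -0.0947, 3.5000)
after link 3: o_3 = (-5.0318, 4.3247, 1.3349)
after link 4: o_4 = (-3.7123, 0.5557, 1.1029)
after link 5: o_5 = (-2.4986, -4.4270, 2.7458)
after link 6: o_6 = (-6.0143, -7.1763, 3.0306)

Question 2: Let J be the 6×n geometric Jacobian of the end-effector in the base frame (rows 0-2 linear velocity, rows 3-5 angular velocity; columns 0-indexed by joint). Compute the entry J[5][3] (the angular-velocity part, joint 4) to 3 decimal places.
-0.250

axis z_3 = (-0.9186,-0.3062,-0.2500); lever o_n−o_3 = (-0.9825,-11.5010,1.6957)
cross product → J_v[:, 3] = (-3.3944,1.8032,10.2635)
J_ω[:, 3] = z_3
entry J[5][3] = -0.2500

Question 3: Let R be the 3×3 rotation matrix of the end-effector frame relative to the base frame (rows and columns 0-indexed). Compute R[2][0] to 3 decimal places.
0.642

End-effector x-axis (col 0 of R) = (0.0792,-0.7623,0.6424)
R[2][0] = 0.6424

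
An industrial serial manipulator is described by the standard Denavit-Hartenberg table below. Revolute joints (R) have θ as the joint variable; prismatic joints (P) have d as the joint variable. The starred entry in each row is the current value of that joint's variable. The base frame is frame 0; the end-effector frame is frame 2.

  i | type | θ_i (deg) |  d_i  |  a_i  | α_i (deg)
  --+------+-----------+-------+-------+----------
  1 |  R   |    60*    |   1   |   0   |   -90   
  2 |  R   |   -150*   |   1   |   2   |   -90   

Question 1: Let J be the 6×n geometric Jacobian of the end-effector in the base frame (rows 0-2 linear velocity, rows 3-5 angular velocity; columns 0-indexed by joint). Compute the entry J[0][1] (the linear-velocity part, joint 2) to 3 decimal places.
0.500

axis z_1 = (-0.8660,0.5000,0.0000); lever o_n−o_1 = (-1.7321,-1.0000,1.0000)
cross product → J_v[:, 1] = (0.5000,0.8660,1.7321)
J_ω[:, 1] = z_1
entry J[0][1] = 0.5000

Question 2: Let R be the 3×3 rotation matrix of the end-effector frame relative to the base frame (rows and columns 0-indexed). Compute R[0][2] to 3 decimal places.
End-effector z-axis (col 2 of R) = (0.2500,0.4330,0.8660)
R[0][2] = 0.2500

0.250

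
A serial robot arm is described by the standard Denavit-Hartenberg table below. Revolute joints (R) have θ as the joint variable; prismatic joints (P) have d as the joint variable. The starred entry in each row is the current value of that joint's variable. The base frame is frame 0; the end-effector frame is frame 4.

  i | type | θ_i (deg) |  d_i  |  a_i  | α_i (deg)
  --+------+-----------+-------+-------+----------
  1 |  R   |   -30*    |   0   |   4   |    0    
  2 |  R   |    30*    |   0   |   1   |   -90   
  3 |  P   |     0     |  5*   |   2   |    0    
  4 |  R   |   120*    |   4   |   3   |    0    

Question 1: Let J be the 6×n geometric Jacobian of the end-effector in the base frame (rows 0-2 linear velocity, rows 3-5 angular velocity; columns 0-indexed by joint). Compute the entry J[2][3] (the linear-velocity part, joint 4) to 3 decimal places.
1.500

axis z_3 = (0.0000,1.0000,0.0000); lever o_n−o_3 = (-1.5000,4.0000,-2.5981)
cross product → J_v[:, 3] = (-2.5981,-0.0000,1.5000)
J_ω[:, 3] = z_3
entry J[2][3] = 1.5000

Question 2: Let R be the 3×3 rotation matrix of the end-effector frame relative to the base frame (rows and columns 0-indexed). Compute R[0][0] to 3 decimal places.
-0.500

End-effector x-axis (col 0 of R) = (-0.5000,0.0000,-0.8660)
R[0][0] = -0.5000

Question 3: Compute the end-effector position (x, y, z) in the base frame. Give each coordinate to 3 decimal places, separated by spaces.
4.964 7.000 -2.598

after link 1: o_1 = (3.4641, -2.0000, 0.0000)
after link 2: o_2 = (4.4641, -2.0000, 0.0000)
after link 3: o_3 = (6.4641, 3.0000, 0.0000)
after link 4: o_4 = (4.9641, 7.0000, -2.5981)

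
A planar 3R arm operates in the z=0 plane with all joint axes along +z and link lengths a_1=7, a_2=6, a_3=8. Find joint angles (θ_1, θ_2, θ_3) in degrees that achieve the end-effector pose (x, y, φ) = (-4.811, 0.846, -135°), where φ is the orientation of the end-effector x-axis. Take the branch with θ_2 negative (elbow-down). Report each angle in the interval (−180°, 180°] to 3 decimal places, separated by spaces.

wrist centre = target − a_3·(cos φ, sin φ) = (0.8459, 6.5029)
cos θ_2 = (43.0026−7²−6²)/(2·7·6) = -0.5000; θ_2 = -119.9980° (elbow-down)
β = atan2(6.5029,0.8459) = 82.5889°; ψ = atan2(-5.1963,4.0002) = -52.4102°
θ_1 = β − ψ = 134.9991°
θ_3 = φ − θ_1 − θ_2 = -150.0011° (wrapped to (-180°,180°])

134.999 -119.998 -150.001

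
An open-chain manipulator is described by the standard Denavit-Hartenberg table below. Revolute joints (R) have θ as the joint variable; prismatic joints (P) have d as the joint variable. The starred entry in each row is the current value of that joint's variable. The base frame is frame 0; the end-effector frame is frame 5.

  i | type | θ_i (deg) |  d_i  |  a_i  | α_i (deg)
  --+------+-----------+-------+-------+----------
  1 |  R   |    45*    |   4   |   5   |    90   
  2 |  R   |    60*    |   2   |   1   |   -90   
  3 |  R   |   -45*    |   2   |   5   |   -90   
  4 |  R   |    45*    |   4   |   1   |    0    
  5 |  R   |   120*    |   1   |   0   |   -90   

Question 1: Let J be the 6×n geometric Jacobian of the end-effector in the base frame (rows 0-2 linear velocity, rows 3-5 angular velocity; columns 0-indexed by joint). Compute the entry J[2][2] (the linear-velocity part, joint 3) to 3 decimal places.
0.433

axis z_2 = (-0.6124,-0.6124,0.5000); lever o_n−o_2 = (2.2386,1.5315,7.2032)
cross product → J_v[:, 2] = (-5.1768,5.5303,0.4330)
J_ω[:, 2] = z_2
entry J[2][2] = 0.4330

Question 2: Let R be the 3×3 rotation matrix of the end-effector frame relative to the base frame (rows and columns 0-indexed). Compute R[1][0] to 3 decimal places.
End-effector x-axis (col 0 of R) = (-0.5660,0.4000,-0.7209)
R[1][0] = 0.4000

0.400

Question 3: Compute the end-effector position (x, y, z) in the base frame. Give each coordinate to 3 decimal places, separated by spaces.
after link 1: o_1 = (3.5355, 3.5355, 4.0000)
after link 2: o_2 = (5.3033, 2.4749, 4.8660)
after link 3: o_3 = (7.8286, 0.0001, 8.9279)
after link 4: o_4 = (7.7919, 3.2564, 11.4568)
after link 5: o_5 = (7.5419, 4.0064, 12.0692)

7.542 4.006 12.069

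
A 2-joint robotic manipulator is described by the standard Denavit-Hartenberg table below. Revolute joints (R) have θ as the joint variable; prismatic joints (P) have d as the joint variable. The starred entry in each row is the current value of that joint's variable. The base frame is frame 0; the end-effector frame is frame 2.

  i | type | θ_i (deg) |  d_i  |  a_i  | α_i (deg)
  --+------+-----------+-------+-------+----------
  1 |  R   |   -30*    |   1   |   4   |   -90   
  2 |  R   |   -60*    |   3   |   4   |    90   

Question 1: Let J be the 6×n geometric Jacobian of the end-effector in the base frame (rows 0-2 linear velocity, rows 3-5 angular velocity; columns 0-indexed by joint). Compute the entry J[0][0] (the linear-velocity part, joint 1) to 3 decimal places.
0.402

axis z_0 = ẑ; lever o_n−o_0 = (6.6962,-0.4019,4.4641)
cross product → J_v[:, 0] = (0.4019,6.6962,-0.0000)
J_ω[:, 0] = z_0
entry J[0][0] = 0.4019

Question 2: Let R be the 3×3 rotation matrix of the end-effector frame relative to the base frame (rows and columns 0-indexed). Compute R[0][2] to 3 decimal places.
-0.750

End-effector z-axis (col 2 of R) = (-0.7500,0.4330,0.5000)
R[0][2] = -0.7500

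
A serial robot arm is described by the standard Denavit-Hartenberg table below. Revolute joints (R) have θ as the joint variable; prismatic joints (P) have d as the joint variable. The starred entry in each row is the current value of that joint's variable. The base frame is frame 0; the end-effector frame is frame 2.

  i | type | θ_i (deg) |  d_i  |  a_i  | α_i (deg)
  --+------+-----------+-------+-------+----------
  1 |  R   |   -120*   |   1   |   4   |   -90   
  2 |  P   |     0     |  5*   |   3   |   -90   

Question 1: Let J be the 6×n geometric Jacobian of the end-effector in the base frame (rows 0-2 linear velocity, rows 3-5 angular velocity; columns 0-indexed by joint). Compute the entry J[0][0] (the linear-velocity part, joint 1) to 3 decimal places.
8.562

axis z_0 = ẑ; lever o_n−o_0 = (0.8301,-8.5622,1.0000)
cross product → J_v[:, 0] = (8.5622,0.8301,-0.0000)
J_ω[:, 0] = z_0
entry J[0][0] = 8.5622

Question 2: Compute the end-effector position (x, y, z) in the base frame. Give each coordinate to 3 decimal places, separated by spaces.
after link 1: o_1 = (-2.0000, -3.4641, 1.0000)
after link 2: o_2 = (0.8301, -8.5622, 1.0000)

0.830 -8.562 1.000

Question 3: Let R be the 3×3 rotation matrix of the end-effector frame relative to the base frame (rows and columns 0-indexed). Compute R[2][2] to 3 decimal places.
End-effector z-axis (col 2 of R) = (0.0000,-0.0000,-1.0000)
R[2][2] = -1.0000

-1.000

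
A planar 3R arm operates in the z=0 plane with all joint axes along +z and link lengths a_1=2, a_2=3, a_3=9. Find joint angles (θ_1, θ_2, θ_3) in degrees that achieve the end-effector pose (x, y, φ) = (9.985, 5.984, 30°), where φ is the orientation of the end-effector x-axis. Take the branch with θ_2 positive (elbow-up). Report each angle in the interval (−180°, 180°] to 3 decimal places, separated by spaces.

-44.985 119.990 -45.005

wrist centre = target − a_3·(cos φ, sin φ) = (2.1908, 1.4840)
cos θ_2 = (7.0017−2²−3²)/(2·2·3) = -0.4999; θ_2 = 119.9904° (elbow-up)
β = atan2(1.4840,2.1908) = 34.1132°; ψ = atan2(2.5983,0.5004) = 79.0984°
θ_1 = β − ψ = -44.9852°
θ_3 = φ − θ_1 − θ_2 = -45.0052° (wrapped to (-180°,180°])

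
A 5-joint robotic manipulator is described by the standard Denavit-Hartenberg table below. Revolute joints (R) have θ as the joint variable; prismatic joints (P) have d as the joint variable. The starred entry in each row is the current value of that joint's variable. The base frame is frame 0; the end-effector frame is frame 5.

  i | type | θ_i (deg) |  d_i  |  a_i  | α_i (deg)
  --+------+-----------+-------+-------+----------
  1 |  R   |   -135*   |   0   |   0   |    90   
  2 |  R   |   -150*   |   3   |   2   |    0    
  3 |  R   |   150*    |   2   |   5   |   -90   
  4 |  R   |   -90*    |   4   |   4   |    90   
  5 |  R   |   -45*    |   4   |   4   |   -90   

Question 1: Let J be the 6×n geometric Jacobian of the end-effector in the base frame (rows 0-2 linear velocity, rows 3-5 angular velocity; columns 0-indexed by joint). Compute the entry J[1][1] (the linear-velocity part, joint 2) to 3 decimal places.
axis z_1 = (-0.7071,0.7071,0.0000); lever o_n−o_1 = (-7.8463,8.8816,0.1716)
cross product → J_v[:, 1] = (0.1213,0.1213,-0.7321)
J_ω[:, 1] = z_1
entry J[1][1] = 0.1213

0.121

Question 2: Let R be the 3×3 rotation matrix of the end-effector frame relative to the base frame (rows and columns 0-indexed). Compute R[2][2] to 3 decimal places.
End-effector z-axis (col 2 of R) = (-0.5000,0.5000,0.7071)
R[2][2] = 0.7071

0.707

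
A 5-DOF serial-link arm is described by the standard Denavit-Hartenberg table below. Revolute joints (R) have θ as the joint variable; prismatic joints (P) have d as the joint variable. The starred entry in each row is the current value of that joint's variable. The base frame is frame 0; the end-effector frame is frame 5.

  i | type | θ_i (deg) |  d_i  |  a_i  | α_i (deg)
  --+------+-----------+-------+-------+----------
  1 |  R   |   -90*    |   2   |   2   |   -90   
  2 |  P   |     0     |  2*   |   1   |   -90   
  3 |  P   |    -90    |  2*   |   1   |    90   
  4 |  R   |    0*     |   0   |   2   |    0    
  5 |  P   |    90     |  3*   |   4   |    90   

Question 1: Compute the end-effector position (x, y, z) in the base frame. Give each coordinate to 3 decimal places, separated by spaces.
5.000 -0.000 -4.000

after link 1: o_1 = (0.0000, -2.0000, 2.0000)
after link 2: o_2 = (2.0000, -3.0000, 2.0000)
after link 3: o_3 = (3.0000, -3.0000, 0.0000)
after link 4: o_4 = (5.0000, -3.0000, 0.0000)
after link 5: o_5 = (5.0000, -0.0000, -4.0000)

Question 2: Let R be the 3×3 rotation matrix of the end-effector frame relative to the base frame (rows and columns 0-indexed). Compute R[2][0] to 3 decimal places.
End-effector x-axis (col 0 of R) = (0.0000,-0.0000,-1.0000)
R[2][0] = -1.0000

-1.000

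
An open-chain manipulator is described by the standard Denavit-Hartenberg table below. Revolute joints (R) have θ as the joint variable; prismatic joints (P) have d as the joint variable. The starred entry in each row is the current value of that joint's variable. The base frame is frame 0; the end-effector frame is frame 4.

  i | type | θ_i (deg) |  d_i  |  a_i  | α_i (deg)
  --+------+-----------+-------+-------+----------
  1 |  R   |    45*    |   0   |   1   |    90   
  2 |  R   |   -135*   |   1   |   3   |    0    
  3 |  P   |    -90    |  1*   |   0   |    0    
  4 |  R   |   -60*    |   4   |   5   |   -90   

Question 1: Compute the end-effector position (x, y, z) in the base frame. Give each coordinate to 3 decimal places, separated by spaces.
4.365 -4.120 2.708

after link 1: o_1 = (0.7071, 0.7071, 0.0000)
after link 2: o_2 = (-0.0858, -1.5000, -2.1213)
after link 3: o_3 = (0.6213, -2.2071, -2.1213)
after link 4: o_4 = (4.3648, -4.1205, 2.7083)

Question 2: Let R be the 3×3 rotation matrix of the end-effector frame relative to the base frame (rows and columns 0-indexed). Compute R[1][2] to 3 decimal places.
End-effector z-axis (col 2 of R) = (-0.6830,-0.6830,0.2588)
R[1][2] = -0.6830

-0.683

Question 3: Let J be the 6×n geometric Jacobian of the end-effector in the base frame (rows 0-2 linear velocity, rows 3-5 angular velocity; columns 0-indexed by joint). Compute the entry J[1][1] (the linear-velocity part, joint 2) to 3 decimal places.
axis z_1 = (0.7071,-0.7071,0.0000); lever o_n−o_1 = (3.6577,-4.8276,2.7083)
cross product → J_v[:, 1] = (-1.9151,-1.9151,-0.8272)
J_ω[:, 1] = z_1
entry J[1][1] = -1.9151

-1.915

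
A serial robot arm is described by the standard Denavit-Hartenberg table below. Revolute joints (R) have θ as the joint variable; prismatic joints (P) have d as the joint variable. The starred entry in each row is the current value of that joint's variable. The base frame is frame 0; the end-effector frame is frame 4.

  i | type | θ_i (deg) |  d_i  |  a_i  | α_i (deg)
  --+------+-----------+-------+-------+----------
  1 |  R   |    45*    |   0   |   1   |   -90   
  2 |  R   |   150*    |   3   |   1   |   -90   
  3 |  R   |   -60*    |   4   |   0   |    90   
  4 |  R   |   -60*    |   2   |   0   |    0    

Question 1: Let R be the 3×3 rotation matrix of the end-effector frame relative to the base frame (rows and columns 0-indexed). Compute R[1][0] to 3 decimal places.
End-effector x-axis (col 0 of R) = (-0.1531,0.4593,-0.8750)
R[1][0] = 0.4593

0.459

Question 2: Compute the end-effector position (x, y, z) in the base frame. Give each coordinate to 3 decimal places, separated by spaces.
-3.087 2.570 3.830

after link 1: o_1 = (0.7071, 0.7071, 0.0000)
after link 2: o_2 = (-2.0266, 2.2161, -0.5000)
after link 3: o_3 = (-3.4408, 0.8018, 2.9641)
after link 4: o_4 = (-3.0872, 2.5696, 3.8301)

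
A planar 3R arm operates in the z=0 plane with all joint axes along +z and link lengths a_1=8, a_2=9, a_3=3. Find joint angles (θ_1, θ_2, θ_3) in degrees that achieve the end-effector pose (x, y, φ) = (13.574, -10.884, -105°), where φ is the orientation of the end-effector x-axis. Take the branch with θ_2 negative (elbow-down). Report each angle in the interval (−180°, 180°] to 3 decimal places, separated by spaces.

wrist centre = target − a_3·(cos φ, sin φ) = (14.3505, -7.9862)
cos θ_2 = (269.7154−8²−9²)/(2·8·9) = 0.8661; θ_2 = -29.9939° (elbow-down)
β = atan2(-7.9862,14.3505) = -29.0965°; ψ = atan2(-4.4992,15.7947) = -15.8997°
θ_1 = β − ψ = -13.1968°
θ_3 = φ − θ_1 − θ_2 = -61.8094° (wrapped to (-180°,180°])

-13.197 -29.994 -61.809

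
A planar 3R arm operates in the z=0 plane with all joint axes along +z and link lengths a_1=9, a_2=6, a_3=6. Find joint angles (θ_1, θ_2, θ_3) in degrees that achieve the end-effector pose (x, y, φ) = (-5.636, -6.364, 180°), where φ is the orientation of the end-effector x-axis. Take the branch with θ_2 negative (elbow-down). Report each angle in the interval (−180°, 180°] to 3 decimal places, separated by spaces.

wrist centre = target − a_3·(cos φ, sin φ) = (0.3640, -6.3640)
cos θ_2 = (40.6330−9²−6²)/(2·9·6) = -0.7071; θ_2 = -134.9996° (elbow-down)
β = atan2(-6.3640,0.3640) = -86.7264°; ψ = atan2(-4.2427,4.7574) = -41.7268°
θ_1 = β − ψ = -44.9996°
θ_3 = φ − θ_1 − θ_2 = -0.0007° (wrapped to (-180°,180°])

-45.000 -135.000 -0.001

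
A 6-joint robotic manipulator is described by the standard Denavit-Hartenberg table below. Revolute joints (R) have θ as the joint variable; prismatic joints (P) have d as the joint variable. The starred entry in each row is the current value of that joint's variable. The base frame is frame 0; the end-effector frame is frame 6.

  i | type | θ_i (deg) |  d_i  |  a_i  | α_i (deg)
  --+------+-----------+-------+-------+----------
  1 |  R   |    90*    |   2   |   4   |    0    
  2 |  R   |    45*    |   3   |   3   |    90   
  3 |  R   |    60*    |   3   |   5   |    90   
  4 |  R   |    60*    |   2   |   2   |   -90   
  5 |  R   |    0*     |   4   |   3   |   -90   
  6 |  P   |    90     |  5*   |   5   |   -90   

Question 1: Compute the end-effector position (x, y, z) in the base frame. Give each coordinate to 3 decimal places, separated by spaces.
after link 1: o_1 = (0.0000, 4.0000, 2.0000)
after link 2: o_2 = (-2.1213, 6.1213, 5.0000)
after link 3: o_3 = (-1.7678, 10.0104, 9.3301)
after link 4: o_4 = (-2.1213, 12.8135, 9.1962)
after link 5: o_5 = (1.8244, 15.3704, 7.4952)
after link 6: o_6 = (1.5876, 12.0717, 13.7452)

1.588 12.072 13.745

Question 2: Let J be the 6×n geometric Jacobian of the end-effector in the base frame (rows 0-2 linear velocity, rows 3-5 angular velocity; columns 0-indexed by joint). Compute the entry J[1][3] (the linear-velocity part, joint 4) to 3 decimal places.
axis z_3 = (-0.6124,0.6124,-0.5000); lever o_n−o_3 = (3.3554,2.0613,4.4151)
cross product → J_v[:, 3] = (3.7343,1.0260,-3.3170)
J_ω[:, 3] = z_3
entry J[1][3] = 1.0260

1.026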